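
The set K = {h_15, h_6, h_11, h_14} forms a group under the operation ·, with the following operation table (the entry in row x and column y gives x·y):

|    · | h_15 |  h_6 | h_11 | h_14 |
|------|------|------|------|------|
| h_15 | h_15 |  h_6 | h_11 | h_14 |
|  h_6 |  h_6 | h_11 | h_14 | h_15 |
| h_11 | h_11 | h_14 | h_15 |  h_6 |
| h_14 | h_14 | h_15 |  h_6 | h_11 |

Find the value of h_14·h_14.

Read row h_14, column h_14: h_14·h_14 = h_11.

h_11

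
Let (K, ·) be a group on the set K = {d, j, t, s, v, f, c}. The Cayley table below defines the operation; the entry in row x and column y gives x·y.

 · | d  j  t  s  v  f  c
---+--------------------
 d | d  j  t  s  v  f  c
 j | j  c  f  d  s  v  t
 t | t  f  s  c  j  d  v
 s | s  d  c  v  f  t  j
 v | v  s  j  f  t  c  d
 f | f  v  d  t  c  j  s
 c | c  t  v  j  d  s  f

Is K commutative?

Check whether the table is symmetric across its main diagonal.
Every entry (row x, col y) equals the entry (row y, col x), so K is abelian.

Yes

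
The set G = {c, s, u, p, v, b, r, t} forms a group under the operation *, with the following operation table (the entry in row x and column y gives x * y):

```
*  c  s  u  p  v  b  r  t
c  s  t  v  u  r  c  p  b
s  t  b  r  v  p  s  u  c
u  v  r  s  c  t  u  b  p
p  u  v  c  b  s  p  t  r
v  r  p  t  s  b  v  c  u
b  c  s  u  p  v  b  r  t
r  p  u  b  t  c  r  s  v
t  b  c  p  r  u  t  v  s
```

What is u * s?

Read row u, column s: u * s = r.

r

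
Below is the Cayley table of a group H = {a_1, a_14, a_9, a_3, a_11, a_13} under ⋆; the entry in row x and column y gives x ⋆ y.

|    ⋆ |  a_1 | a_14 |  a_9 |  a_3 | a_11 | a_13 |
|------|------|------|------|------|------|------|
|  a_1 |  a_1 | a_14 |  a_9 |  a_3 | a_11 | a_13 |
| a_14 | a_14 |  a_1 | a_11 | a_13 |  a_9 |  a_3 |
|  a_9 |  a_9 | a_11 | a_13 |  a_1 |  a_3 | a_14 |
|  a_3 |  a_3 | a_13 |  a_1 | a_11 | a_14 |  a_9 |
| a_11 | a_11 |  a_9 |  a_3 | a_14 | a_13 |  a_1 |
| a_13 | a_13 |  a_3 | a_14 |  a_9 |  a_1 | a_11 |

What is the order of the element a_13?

The identity element is a_1 (its row matches the header).
a_13^1 = a_13
a_13^2 = a_13 ⋆ a_13 = a_11
a_13^3 = a_11 ⋆ a_13 = a_1
The first power of a_13 equal to the identity is a_13^3, so ord(a_13) = 3.

3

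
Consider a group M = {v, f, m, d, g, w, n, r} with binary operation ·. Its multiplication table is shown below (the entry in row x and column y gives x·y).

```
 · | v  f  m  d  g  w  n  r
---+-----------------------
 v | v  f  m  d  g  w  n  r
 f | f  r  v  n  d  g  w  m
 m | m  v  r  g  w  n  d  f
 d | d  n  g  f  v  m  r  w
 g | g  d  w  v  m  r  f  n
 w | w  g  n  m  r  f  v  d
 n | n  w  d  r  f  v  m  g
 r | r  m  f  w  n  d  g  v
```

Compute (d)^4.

r

d^1 = d
d^2 = d·d = f
d^3 = f·d = n
d^4 = n·d = r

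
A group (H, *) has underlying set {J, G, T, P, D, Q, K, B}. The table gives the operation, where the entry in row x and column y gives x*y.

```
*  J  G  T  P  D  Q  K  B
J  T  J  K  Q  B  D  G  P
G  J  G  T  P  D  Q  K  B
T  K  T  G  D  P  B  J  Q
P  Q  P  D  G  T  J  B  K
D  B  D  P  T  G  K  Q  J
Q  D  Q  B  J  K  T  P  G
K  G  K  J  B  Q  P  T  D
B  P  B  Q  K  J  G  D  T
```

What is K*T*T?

K

K*T = J
J*T = K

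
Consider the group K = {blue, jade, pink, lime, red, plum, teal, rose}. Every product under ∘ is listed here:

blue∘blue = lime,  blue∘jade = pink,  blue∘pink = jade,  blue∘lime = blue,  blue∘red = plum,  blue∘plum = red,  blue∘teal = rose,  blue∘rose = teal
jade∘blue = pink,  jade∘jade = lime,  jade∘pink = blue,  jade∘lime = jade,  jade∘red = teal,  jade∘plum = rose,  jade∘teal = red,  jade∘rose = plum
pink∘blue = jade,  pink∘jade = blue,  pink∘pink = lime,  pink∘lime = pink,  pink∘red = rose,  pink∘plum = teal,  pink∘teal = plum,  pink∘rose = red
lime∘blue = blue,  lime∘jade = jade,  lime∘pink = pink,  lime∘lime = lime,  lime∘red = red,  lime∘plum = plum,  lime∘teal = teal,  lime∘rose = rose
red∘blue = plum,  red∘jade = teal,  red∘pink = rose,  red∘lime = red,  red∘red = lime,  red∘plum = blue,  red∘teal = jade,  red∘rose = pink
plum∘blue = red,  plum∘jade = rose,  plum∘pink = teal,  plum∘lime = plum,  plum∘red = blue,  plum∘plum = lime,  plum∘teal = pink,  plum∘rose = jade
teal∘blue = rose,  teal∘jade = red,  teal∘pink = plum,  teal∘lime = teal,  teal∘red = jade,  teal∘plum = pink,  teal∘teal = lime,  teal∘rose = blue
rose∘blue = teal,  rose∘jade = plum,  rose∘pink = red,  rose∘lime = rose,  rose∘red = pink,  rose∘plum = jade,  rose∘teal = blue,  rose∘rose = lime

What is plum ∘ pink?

teal

Read row plum, column pink: plum ∘ pink = teal.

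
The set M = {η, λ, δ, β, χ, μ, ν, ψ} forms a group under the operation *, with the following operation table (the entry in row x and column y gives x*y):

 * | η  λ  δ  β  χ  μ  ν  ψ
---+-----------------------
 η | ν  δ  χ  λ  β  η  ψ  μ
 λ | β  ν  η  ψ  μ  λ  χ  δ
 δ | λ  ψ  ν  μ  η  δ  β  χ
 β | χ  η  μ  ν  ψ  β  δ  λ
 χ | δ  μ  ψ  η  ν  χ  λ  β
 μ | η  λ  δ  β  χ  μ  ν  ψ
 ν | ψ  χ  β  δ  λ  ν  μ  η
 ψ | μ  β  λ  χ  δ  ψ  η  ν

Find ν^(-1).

First locate the identity: row μ matches the header, so μ is the identity.
Scan row ν for μ: ν*ν = μ. Hence ν^(-1) = ν.

ν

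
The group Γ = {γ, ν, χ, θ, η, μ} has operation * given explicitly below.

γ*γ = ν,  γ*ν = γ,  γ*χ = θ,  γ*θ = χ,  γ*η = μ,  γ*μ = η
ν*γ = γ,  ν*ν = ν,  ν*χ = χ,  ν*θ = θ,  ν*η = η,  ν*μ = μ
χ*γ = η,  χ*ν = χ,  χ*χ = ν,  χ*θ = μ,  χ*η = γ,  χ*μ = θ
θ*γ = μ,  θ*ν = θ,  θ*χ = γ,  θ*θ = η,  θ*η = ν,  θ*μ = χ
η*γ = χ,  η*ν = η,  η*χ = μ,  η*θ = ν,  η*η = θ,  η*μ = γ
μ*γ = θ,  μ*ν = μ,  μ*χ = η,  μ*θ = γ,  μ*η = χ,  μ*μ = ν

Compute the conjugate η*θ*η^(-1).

θ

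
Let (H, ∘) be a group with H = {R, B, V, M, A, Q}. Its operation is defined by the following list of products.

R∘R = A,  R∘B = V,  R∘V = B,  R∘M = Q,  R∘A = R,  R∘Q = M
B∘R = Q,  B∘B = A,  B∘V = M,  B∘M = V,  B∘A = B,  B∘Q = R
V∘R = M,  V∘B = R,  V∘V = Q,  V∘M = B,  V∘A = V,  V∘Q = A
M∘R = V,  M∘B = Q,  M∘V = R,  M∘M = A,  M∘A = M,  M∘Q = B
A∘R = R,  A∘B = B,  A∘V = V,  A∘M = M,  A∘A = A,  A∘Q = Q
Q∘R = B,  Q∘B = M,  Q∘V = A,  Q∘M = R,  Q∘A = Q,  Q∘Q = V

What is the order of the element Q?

3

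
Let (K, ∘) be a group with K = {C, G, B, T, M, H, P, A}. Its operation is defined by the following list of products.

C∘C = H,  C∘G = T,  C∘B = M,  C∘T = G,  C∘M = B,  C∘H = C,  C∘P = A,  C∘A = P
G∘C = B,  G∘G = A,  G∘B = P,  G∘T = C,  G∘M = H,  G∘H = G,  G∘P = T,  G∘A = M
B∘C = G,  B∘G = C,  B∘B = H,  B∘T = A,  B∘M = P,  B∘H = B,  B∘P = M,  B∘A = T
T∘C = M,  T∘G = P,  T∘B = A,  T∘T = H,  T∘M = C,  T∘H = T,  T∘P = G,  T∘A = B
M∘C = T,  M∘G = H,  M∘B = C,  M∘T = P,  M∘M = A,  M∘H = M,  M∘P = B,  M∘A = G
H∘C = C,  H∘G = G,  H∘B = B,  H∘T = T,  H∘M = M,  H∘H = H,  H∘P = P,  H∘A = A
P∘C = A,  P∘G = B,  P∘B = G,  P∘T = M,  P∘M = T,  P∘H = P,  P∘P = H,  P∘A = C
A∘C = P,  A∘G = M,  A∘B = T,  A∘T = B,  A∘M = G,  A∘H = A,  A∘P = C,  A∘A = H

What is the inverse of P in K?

P

First locate the identity: row H matches the header, so H is the identity.
Scan row P for H: P ∘ P = H. Hence P^(-1) = P.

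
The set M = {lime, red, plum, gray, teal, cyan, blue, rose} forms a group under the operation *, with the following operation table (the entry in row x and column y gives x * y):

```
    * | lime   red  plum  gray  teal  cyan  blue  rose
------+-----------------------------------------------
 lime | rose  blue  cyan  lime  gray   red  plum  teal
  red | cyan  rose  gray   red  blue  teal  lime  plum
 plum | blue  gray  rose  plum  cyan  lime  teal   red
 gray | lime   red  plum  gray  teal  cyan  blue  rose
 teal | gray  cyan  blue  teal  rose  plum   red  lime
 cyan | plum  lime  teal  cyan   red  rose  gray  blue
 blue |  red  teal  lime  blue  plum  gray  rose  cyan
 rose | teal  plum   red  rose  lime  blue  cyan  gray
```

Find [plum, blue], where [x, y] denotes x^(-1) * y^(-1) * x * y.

rose

Identity is gray; from the table plum^(-1) = red and blue^(-1) = cyan.
red * cyan = teal
teal * plum = blue
blue * blue = rose
(Structurally, M here is isomorphic to the quaternion group Q_8.)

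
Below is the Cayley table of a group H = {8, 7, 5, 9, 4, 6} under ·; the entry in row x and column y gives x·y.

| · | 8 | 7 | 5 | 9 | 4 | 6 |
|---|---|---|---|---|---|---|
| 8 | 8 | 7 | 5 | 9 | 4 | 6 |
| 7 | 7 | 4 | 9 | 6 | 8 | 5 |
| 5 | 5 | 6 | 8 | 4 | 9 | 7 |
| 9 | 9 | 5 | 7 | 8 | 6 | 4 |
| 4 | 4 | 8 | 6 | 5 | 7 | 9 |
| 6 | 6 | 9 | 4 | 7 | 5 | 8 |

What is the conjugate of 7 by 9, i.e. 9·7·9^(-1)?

4

The identity is 8. In row 9, the entry 8 sits in column 9, so 9^(-1) = 9.
9·7 = 5
5·9 = 4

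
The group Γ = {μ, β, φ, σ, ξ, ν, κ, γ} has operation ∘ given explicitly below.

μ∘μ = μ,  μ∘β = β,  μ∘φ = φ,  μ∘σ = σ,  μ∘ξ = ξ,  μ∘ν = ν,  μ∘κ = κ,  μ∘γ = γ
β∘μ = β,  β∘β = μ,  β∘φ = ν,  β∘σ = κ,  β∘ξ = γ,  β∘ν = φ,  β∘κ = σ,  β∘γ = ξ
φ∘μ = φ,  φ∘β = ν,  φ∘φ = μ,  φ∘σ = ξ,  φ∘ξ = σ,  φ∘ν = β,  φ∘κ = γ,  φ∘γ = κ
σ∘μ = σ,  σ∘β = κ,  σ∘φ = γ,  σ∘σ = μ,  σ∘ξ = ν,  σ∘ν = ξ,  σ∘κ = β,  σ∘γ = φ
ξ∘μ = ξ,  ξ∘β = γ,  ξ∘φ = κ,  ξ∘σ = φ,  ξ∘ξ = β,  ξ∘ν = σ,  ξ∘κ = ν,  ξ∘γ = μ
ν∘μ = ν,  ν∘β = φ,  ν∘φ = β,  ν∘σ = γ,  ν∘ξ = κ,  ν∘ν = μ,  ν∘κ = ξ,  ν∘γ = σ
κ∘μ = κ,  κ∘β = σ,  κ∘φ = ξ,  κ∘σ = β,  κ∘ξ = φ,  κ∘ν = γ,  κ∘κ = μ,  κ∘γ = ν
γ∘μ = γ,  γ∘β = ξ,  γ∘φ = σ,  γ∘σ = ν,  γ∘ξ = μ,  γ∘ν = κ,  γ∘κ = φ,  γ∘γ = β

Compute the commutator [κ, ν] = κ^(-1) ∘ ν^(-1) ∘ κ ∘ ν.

Identity is μ; from the table κ^(-1) = κ and ν^(-1) = ν.
κ ∘ ν = γ
γ ∘ κ = φ
φ ∘ ν = β

β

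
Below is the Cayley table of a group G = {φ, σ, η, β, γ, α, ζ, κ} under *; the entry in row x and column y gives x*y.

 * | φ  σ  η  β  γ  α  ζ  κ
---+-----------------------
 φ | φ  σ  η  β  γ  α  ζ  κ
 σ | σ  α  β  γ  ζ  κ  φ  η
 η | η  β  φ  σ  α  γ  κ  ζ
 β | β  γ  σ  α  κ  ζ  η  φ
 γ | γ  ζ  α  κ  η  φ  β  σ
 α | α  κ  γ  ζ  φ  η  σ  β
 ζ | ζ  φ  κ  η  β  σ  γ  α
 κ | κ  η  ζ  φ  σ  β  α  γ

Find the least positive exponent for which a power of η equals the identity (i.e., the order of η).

2

The identity element is φ (its row matches the header).
η^1 = η
η^2 = η*η = φ
The first power of η equal to the identity is η^2, so ord(η) = 2.
(Structurally, G here is isomorphic to the cyclic group Z_8.)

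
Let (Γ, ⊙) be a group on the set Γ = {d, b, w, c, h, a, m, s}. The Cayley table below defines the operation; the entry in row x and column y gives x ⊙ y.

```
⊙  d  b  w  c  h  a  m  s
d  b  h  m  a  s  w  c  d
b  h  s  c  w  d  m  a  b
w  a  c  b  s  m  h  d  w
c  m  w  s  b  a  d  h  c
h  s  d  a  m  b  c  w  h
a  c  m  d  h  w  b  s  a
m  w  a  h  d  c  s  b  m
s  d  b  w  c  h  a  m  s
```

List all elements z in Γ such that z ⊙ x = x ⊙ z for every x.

An element z is central iff its row equals its column in the table.
For w: w ⊙ h = m ≠ a = h ⊙ w, so w ∉ Z.
Checking each element this way leaves Z(Γ) = {b, s}.

{b, s}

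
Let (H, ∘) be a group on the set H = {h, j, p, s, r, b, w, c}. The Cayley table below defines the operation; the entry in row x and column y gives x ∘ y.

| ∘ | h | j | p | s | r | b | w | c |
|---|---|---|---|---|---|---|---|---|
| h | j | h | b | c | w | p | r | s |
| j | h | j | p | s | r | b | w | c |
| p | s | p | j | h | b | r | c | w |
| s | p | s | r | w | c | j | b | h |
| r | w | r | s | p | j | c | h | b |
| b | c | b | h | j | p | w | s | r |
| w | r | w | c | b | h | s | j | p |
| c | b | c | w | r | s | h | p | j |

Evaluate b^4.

j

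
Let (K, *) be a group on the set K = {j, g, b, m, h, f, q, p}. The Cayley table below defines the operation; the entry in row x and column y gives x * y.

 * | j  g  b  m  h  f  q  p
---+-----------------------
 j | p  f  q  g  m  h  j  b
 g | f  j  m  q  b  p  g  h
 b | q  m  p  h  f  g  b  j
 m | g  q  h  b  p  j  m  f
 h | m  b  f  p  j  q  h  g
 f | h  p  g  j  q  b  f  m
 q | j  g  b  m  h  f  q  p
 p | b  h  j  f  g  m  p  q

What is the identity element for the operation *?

q

The identity e satisfies e * x = x for all x, so its row in the table reproduces the column headers.
Row q reads: j, g, b, m, h, f, q, p — exactly the header order. So q is the identity.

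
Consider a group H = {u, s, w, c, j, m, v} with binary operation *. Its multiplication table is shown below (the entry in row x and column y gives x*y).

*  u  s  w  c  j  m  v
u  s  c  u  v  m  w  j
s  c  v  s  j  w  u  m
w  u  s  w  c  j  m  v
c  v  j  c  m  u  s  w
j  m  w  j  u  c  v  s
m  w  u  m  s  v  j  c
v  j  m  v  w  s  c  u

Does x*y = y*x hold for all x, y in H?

Check whether the table is symmetric across its main diagonal.
Every entry (row x, col y) equals the entry (row y, col x), so H is abelian.

Yes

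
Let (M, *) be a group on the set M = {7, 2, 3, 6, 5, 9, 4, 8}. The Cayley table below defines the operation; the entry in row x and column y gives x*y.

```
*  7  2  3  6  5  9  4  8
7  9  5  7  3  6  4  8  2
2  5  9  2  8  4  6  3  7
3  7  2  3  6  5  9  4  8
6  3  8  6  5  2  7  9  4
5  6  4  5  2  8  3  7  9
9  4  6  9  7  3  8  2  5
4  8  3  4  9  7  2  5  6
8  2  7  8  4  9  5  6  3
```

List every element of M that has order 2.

Identity is 3. Compute the order of each non-identity element by repeated multiplication:
  7: 7 → 9 → 4 → 8 → 2 → 5 → 6 → 3  (order 8)
  2: 2 → 9 → 6 → 8 → 7 → 5 → 4 → 3  (order 8)
  6: 6 → 5 → 2 → 8 → 4 → 9 → 7 → 3  (order 8)
  5: 5 → 8 → 9 → 3  (order 4)
  9: 9 → 8 → 5 → 3  (order 4)
  4: 4 → 5 → 7 → 8 → 6 → 9 → 2 → 3  (order 8)
  8: 8 → 3  (order 2)
Elements of order 2: {8}.
(Structurally, M here is isomorphic to the cyclic group Z_8.)

{8}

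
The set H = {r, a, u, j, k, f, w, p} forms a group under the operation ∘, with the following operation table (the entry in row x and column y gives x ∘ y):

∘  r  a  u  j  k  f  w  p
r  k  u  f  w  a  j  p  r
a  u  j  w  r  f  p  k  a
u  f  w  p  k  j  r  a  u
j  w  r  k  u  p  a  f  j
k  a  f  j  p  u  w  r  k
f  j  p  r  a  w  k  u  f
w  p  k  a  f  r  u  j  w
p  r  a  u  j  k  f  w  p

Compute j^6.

j^1 = j
j^2 = j ∘ j = u
j^3 = u ∘ j = k
j^4 = k ∘ j = p
j^5 = p ∘ j = j
j^6 = j ∘ j = u

u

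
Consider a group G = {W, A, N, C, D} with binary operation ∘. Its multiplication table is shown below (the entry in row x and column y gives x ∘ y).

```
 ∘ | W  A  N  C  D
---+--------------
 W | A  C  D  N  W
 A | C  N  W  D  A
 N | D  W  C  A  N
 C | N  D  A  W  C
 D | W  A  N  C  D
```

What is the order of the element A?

The identity element is D (its row matches the header).
A^1 = A
A^2 = A ∘ A = N
A^3 = N ∘ A = W
A^4 = W ∘ A = C
A^5 = C ∘ A = D
The first power of A equal to the identity is A^5, so ord(A) = 5.

5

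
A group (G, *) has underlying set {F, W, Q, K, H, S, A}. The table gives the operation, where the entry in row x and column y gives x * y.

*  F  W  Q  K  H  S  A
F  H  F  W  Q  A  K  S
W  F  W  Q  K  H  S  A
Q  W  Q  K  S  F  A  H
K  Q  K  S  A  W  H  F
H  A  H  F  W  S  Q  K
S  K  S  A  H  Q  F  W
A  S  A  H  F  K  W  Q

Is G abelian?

Yes

Check whether the table is symmetric across its main diagonal.
Every entry (row x, col y) equals the entry (row y, col x), so G is abelian.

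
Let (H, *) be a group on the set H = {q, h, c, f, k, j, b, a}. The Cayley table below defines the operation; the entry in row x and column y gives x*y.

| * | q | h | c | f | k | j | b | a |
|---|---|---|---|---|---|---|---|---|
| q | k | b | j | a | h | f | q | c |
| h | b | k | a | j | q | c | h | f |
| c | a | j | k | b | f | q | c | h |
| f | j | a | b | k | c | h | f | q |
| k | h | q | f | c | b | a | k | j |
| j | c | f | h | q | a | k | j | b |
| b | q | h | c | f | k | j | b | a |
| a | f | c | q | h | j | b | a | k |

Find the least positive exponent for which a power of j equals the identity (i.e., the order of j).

The identity element is b (its row matches the header).
j^1 = j
j^2 = j*j = k
j^3 = k*j = a
j^4 = a*j = b
The first power of j equal to the identity is j^4, so ord(j) = 4.

4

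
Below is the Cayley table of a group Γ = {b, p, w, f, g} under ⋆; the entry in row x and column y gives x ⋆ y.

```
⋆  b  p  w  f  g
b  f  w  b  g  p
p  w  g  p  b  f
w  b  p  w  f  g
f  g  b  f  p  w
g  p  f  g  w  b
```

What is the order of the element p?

5

The identity element is w (its row matches the header).
p^1 = p
p^2 = p ⋆ p = g
p^3 = g ⋆ p = f
p^4 = f ⋆ p = b
p^5 = b ⋆ p = w
The first power of p equal to the identity is p^5, so ord(p) = 5.
(Structurally, Γ here is isomorphic to the cyclic group Z_5.)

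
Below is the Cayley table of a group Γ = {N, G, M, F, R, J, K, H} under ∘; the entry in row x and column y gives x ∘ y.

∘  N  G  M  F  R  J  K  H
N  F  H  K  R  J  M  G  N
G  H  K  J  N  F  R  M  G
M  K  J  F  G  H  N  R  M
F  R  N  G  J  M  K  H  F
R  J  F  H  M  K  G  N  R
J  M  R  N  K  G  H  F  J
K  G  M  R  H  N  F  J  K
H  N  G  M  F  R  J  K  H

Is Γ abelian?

Check whether the table is symmetric across its main diagonal.
Every entry (row x, col y) equals the entry (row y, col x), so Γ is abelian.

Yes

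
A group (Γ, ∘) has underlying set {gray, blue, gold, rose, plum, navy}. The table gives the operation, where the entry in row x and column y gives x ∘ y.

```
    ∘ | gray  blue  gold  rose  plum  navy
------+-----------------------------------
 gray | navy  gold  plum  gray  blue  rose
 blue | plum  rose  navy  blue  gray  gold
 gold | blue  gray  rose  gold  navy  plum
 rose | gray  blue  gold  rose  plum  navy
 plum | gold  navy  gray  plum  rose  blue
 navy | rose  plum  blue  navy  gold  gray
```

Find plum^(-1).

First locate the identity: row rose matches the header, so rose is the identity.
Scan row plum for rose: plum ∘ plum = rose. Hence plum^(-1) = plum.

plum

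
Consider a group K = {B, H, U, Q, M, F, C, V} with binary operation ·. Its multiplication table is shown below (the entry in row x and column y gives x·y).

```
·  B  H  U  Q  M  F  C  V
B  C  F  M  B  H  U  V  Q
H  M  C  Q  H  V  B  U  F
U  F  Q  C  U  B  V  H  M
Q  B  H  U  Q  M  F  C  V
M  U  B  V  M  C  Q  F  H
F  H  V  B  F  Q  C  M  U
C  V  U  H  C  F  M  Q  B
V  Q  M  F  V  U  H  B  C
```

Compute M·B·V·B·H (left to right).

Q

M·B = U
U·V = M
M·B = U
U·H = Q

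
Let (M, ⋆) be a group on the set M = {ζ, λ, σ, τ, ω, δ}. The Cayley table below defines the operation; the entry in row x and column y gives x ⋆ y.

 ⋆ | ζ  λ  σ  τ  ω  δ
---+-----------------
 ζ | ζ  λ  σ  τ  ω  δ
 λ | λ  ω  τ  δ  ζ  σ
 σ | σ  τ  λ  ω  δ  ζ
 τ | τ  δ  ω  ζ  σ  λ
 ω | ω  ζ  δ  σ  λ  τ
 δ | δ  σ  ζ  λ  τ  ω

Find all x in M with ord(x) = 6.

Identity is ζ. Compute the order of each non-identity element by repeated multiplication:
  λ: λ → ω → ζ  (order 3)
  σ: σ → λ → τ → ω → δ → ζ  (order 6)
  τ: τ → ζ  (order 2)
  ω: ω → λ → ζ  (order 3)
  δ: δ → ω → τ → λ → σ → ζ  (order 6)
Elements of order 6: {δ, σ}.

{δ, σ}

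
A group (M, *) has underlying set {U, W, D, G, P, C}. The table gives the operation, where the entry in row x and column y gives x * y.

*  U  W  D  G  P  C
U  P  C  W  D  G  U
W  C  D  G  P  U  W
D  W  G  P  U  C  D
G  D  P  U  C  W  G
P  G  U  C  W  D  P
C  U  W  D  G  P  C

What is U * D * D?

U * D = W
W * D = G

G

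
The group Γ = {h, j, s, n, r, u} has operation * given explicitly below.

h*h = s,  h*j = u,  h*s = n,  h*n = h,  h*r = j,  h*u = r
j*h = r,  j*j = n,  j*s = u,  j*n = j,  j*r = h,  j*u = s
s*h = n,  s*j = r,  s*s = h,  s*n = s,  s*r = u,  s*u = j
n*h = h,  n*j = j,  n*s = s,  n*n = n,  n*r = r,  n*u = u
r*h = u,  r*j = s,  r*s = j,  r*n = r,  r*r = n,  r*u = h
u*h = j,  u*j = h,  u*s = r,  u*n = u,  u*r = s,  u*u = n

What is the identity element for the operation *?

The identity e satisfies e*x = x for all x, so its row in the table reproduces the column headers.
Row n reads: h, j, s, n, r, u — exactly the header order. So n is the identity.

n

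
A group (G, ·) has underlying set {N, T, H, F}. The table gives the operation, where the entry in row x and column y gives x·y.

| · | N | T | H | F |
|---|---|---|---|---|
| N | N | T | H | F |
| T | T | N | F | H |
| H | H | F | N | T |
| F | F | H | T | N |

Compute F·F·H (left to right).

F·F = N
N·H = H

H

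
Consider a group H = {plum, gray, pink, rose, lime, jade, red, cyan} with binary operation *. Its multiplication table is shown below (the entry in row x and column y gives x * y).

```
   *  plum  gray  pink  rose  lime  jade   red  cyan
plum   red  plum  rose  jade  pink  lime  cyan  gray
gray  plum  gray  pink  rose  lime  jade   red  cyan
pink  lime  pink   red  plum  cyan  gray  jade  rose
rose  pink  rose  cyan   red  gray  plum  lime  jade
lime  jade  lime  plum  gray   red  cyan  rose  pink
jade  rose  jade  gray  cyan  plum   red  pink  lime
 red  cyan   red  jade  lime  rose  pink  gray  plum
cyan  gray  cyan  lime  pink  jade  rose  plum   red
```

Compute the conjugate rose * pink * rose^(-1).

The identity is gray. In row rose, the entry gray sits in column lime, so rose^(-1) = lime.
rose * pink = cyan
cyan * lime = jade

jade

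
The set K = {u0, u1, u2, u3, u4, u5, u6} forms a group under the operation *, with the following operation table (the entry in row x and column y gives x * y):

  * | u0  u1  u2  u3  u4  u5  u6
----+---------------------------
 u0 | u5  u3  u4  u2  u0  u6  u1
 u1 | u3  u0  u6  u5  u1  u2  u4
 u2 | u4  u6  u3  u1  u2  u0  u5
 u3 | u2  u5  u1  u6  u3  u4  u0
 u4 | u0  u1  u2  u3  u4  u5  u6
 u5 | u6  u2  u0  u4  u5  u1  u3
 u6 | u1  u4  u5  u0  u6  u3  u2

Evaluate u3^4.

u2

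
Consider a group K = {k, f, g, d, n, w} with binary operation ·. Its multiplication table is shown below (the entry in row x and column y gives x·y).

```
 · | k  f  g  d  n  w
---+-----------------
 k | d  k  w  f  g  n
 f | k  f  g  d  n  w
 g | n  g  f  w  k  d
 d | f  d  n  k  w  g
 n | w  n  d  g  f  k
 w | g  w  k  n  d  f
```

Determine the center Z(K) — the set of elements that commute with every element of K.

An element z is central iff its row equals its column in the table.
For k: k·g = w ≠ n = g·k, so k ∉ Z.
Checking each element this way leaves Z(K) = {f}.
(Structurally, K here is isomorphic to the symmetric group S_3.)

{f}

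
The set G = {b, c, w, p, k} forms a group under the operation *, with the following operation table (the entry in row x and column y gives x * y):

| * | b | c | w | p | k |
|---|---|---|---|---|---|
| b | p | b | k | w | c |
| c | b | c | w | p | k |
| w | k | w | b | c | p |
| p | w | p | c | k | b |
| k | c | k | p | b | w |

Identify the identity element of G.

The identity e satisfies e * x = x for all x, so its row in the table reproduces the column headers.
Row c reads: b, c, w, p, k — exactly the header order. So c is the identity.

c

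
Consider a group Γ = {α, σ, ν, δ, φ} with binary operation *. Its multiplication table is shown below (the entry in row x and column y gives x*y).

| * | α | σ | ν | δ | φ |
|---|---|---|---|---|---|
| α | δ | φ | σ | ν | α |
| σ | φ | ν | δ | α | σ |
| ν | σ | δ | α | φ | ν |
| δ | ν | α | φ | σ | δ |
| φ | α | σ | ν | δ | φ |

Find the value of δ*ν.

Read row δ, column ν: δ*ν = φ.

φ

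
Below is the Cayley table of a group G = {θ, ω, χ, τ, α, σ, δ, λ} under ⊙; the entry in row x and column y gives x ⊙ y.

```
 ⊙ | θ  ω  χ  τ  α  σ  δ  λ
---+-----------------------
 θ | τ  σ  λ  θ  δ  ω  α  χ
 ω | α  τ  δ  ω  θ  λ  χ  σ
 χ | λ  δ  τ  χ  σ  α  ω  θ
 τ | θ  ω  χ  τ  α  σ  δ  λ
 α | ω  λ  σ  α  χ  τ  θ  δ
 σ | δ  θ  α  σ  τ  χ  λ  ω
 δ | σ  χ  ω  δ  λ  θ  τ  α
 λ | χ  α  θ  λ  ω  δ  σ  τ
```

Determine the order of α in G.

The identity element is τ (its row matches the header).
α^1 = α
α^2 = α ⊙ α = χ
α^3 = χ ⊙ α = σ
α^4 = σ ⊙ α = τ
The first power of α equal to the identity is α^4, so ord(α) = 4.
(Structurally, G here is isomorphic to the dihedral group D_4.)

4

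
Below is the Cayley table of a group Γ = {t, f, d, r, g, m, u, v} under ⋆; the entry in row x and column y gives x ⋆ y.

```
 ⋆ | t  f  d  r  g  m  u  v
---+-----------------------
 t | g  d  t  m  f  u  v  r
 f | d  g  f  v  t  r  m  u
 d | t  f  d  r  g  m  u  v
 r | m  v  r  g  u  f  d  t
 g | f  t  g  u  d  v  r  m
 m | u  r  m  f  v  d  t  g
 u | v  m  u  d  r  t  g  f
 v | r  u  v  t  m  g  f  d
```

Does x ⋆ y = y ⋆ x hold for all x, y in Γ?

Check whether the table is symmetric across its main diagonal.
Every entry (row x, col y) equals the entry (row y, col x), so Γ is abelian.

Yes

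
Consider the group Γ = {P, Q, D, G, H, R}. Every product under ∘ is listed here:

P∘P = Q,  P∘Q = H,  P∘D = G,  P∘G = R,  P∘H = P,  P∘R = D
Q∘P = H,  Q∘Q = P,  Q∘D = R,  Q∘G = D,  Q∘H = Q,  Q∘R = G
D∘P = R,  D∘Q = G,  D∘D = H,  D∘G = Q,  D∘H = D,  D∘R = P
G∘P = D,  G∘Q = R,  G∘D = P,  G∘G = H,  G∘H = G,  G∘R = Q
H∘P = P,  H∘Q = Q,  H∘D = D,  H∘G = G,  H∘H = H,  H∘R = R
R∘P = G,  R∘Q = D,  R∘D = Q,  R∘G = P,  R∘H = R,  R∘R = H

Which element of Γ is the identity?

The identity e satisfies e ∘ x = x for all x, so its row in the table reproduces the column headers.
Row H reads: P, Q, D, G, H, R — exactly the header order. So H is the identity.

H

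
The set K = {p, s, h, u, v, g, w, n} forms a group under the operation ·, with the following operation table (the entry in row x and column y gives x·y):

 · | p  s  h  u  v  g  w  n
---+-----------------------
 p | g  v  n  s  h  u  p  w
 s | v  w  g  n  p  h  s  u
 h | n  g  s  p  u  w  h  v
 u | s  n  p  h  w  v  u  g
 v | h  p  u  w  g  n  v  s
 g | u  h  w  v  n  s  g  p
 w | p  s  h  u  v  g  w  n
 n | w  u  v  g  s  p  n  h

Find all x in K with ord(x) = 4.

Identity is w. Compute the order of each non-identity element by repeated multiplication:
  p: p → g → u → s → v → h → n → w  (order 8)
  s: s → w  (order 2)
  h: h → s → g → w  (order 4)
  u: u → h → p → s → n → g → v → w  (order 8)
  v: v → g → n → s → p → h → u → w  (order 8)
  g: g → s → h → w  (order 4)
  n: n → h → v → s → u → g → p → w  (order 8)
Elements of order 4: {g, h}.

{g, h}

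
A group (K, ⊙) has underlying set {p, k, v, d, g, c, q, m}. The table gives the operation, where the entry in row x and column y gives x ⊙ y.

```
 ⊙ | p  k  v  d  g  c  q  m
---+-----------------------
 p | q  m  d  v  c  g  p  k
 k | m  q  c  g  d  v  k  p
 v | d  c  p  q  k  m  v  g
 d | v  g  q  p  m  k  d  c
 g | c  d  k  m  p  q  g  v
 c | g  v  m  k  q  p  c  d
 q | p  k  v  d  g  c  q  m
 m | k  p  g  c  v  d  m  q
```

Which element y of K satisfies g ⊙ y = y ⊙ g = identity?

First locate the identity: row q matches the header, so q is the identity.
Scan row g for q: g ⊙ c = q. Hence g^(-1) = c.

c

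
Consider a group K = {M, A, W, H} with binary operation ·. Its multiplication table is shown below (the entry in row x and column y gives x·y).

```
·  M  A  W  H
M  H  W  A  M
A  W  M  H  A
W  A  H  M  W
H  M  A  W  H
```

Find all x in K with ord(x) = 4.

Identity is H. Compute the order of each non-identity element by repeated multiplication:
  M: M → H  (order 2)
  A: A → M → W → H  (order 4)
  W: W → M → A → H  (order 4)
Elements of order 4: {A, W}.

{A, W}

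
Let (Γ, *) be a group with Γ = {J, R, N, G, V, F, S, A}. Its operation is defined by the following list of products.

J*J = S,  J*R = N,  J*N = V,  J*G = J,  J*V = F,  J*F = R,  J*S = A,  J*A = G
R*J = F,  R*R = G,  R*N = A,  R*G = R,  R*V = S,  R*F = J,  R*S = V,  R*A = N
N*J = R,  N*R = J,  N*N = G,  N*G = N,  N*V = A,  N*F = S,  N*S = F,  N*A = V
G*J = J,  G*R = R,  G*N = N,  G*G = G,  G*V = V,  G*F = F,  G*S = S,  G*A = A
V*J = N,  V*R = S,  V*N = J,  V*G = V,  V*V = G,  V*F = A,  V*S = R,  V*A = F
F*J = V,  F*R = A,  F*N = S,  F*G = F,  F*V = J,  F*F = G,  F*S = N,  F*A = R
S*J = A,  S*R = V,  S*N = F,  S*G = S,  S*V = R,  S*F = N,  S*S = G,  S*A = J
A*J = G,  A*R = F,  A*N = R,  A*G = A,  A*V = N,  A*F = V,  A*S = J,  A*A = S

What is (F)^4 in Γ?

G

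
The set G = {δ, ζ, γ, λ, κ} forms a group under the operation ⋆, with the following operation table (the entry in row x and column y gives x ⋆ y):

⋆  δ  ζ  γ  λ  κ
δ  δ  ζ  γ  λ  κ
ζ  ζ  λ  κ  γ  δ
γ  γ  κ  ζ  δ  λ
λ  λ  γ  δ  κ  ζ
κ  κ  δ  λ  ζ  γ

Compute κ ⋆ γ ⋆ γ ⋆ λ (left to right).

κ ⋆ γ = λ
λ ⋆ γ = δ
δ ⋆ λ = λ
(Structurally, G here is isomorphic to the cyclic group Z_5.)

λ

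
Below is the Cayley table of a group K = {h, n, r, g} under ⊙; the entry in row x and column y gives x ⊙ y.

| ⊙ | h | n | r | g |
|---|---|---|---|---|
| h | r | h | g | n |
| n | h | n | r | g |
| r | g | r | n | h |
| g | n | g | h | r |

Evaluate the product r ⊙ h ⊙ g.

r

r ⊙ h = g
g ⊙ g = r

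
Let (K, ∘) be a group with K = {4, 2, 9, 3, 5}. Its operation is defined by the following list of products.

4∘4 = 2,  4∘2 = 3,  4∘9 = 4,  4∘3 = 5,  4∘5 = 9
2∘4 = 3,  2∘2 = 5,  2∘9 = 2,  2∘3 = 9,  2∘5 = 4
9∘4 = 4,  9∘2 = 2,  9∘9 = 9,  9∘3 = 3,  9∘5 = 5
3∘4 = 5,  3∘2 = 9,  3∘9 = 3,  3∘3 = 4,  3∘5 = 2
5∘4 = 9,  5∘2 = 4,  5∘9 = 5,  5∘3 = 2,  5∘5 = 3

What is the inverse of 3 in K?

First locate the identity: row 9 matches the header, so 9 is the identity.
Scan row 3 for 9: 3 ∘ 2 = 9. Hence 3^(-1) = 2.

2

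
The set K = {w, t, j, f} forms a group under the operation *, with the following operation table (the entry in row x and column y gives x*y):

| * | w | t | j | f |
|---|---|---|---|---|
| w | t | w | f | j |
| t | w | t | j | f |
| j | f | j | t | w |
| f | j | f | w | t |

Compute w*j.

f

Read row w, column j: w*j = f.
(Structurally, K here is isomorphic to the Klein four-group V_4.)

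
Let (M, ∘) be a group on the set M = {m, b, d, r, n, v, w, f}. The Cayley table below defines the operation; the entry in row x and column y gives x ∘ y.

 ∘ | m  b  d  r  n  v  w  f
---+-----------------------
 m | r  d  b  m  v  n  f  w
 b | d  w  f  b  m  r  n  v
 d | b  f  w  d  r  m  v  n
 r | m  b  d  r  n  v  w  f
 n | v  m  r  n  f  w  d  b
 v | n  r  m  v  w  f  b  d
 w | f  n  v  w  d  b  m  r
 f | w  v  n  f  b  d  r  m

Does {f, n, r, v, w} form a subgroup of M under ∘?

No

w ∘ w = m, which is not in {f, n, r, v, w}.
The subset is not closed under ∘, so it is not a subgroup.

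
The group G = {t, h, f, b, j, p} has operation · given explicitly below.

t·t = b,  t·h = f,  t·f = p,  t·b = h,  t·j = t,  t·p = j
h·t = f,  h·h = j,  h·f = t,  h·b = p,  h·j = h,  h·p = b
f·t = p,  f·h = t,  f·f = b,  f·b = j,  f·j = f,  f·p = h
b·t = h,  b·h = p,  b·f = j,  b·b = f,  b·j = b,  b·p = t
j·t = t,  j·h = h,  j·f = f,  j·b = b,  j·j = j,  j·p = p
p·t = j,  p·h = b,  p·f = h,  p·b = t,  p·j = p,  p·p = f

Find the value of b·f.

Read row b, column f: b·f = j.

j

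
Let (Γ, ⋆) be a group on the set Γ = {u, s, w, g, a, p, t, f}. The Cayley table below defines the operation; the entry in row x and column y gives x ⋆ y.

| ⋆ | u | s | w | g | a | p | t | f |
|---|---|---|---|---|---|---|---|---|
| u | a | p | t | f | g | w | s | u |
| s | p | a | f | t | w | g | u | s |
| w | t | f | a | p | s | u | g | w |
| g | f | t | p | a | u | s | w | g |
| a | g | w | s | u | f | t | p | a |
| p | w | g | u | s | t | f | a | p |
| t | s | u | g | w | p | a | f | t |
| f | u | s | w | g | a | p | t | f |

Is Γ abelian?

Yes

Check whether the table is symmetric across its main diagonal.
Every entry (row x, col y) equals the entry (row y, col x), so Γ is abelian.
(In fact Γ ≅ Z_2 x Z_4.)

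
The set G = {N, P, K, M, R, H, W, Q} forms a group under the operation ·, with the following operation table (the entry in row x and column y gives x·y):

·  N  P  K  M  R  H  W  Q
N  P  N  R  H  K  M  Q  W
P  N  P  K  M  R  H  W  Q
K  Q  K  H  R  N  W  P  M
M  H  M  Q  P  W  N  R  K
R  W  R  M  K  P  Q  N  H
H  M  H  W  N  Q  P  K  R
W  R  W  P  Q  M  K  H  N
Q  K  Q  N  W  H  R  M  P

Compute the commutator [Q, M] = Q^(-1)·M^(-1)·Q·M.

Identity is P; from the table Q^(-1) = Q and M^(-1) = M.
Q·M = W
W·Q = N
N·M = H

H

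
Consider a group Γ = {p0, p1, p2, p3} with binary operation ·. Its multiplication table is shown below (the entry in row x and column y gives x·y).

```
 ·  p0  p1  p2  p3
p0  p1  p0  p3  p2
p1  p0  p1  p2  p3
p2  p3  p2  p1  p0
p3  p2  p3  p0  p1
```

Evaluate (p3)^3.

p3^1 = p3
p3^2 = p3·p3 = p1
p3^3 = p1·p3 = p3

p3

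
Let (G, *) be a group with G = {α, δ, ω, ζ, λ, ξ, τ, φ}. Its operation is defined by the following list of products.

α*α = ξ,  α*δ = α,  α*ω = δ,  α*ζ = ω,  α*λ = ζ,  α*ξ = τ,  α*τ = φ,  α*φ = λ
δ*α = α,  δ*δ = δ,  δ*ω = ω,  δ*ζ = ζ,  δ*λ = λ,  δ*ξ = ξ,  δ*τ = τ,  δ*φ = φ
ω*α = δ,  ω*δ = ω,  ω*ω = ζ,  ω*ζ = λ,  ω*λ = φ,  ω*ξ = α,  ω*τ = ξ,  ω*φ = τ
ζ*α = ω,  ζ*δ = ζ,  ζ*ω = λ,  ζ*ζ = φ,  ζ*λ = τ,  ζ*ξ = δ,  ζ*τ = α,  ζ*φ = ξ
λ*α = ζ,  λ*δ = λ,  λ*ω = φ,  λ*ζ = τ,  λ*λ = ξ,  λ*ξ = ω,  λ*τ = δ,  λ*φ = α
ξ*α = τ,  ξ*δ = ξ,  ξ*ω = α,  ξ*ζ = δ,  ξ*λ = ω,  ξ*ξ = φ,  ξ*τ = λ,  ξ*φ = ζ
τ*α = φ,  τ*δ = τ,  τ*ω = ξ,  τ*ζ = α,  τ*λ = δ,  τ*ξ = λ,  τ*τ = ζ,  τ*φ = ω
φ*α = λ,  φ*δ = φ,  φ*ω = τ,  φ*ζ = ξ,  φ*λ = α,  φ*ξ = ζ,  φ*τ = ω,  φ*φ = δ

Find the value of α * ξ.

Read row α, column ξ: α * ξ = τ.

τ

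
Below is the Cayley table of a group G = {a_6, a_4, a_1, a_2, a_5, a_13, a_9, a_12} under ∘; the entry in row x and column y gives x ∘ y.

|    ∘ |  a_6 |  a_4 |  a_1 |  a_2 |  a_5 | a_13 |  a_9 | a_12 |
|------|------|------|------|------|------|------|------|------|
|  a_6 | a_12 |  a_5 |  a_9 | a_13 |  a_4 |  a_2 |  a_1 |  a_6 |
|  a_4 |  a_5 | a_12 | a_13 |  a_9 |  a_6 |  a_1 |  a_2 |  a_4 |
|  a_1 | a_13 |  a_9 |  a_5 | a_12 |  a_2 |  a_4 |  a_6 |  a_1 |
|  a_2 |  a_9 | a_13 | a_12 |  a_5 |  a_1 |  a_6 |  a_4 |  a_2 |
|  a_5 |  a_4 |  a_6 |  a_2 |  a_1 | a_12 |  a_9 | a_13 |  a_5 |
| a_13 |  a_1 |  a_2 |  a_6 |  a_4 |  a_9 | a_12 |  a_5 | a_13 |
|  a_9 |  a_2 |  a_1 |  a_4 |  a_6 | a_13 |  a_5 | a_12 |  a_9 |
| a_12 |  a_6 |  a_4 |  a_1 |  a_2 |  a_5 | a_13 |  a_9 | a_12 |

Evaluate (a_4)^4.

a_12

a_4^1 = a_4
a_4^2 = a_4 ∘ a_4 = a_12
a_4^3 = a_12 ∘ a_4 = a_4
a_4^4 = a_4 ∘ a_4 = a_12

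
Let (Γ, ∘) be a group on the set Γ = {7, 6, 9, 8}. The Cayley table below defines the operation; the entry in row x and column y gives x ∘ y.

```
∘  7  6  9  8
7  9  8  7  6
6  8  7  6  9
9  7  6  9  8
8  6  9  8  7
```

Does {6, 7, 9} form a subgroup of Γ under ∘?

No

7 ∘ 6 = 8, which is not in {6, 7, 9}.
The subset is not closed under ∘, so it is not a subgroup.
(Structurally, Γ here is isomorphic to the cyclic group Z_4.)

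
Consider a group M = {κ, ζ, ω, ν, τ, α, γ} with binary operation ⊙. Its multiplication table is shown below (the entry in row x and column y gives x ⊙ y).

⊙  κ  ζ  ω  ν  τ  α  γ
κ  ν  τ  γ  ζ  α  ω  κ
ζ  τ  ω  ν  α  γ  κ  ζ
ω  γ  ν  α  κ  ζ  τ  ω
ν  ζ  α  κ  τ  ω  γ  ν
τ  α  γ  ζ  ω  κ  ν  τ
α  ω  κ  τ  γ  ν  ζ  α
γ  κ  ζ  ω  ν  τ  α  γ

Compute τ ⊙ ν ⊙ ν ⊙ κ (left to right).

ν

τ ⊙ ν = ω
ω ⊙ ν = κ
κ ⊙ κ = ν
(Structurally, M here is isomorphic to the cyclic group Z_7.)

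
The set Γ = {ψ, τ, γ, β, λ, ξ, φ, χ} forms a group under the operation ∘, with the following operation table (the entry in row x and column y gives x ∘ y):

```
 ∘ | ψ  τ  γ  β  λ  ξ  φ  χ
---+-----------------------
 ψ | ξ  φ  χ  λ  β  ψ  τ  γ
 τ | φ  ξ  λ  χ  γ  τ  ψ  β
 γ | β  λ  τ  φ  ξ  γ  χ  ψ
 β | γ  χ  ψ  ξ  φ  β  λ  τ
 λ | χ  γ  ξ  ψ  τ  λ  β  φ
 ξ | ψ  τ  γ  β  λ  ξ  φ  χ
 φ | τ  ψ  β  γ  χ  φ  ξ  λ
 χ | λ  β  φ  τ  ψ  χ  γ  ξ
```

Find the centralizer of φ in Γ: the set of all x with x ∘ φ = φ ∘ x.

Compare row φ with column φ entry by entry.
τ ∘ φ = ψ = φ ∘ τ, so τ commutes with φ.
γ ∘ φ = χ but φ ∘ γ = β, so γ does not.
Collecting the elements that commute with φ: C(φ) = {ξ, τ, φ, ψ}.

{ξ, τ, φ, ψ}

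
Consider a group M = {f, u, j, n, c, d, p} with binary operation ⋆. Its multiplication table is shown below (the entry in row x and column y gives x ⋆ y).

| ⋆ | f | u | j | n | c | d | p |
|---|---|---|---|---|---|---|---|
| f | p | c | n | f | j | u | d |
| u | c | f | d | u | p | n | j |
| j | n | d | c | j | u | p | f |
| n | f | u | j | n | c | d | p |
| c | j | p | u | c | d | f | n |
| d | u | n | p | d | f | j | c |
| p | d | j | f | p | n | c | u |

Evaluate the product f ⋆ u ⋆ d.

f ⋆ u = c
c ⋆ d = f
(Structurally, M here is isomorphic to the cyclic group Z_7.)

f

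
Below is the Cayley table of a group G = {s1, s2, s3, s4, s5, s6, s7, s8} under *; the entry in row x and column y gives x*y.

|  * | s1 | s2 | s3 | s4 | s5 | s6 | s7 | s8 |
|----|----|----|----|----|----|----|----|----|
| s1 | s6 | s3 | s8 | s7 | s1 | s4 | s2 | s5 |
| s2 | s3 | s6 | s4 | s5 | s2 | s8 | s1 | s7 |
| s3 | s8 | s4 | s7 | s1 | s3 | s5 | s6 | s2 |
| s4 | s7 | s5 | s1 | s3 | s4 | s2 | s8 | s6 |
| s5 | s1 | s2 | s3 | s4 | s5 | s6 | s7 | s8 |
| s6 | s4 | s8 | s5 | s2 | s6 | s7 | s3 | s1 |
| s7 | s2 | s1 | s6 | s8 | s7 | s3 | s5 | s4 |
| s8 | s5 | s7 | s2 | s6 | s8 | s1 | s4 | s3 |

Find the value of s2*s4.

Read row s2, column s4: s2*s4 = s5.
(Structurally, G here is isomorphic to the cyclic group Z_8.)

s5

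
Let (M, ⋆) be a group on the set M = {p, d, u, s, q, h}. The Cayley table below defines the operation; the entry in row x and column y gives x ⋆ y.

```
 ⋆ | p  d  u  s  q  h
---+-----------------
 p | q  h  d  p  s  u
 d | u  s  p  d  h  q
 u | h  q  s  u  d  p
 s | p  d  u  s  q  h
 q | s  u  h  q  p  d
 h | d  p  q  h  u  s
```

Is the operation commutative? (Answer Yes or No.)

No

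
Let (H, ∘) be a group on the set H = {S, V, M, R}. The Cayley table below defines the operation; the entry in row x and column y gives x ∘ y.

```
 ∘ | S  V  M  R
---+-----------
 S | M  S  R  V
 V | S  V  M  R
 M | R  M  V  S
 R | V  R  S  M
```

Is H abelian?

Yes

Check whether the table is symmetric across its main diagonal.
Every entry (row x, col y) equals the entry (row y, col x), so H is abelian.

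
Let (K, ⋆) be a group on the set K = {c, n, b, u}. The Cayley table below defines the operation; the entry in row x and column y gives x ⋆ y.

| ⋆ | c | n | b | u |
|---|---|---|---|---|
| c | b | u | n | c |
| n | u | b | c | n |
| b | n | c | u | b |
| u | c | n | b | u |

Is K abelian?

Check whether the table is symmetric across its main diagonal.
Every entry (row x, col y) equals the entry (row y, col x), so K is abelian.

Yes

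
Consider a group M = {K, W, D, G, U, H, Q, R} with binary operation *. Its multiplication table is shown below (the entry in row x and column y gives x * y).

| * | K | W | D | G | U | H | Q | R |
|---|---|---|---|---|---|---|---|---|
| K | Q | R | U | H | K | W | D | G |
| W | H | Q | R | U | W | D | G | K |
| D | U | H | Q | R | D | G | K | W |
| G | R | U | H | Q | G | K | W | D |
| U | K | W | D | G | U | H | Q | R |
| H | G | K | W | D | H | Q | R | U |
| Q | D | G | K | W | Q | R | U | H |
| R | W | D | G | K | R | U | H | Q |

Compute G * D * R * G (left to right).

G

G * D = H
H * R = U
U * G = G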